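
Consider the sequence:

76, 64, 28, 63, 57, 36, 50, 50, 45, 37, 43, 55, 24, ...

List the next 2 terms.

Split by position mod 3 into 3 tracks.
Track A = 76, 63, 50, 37, 24: arithmetic with common difference −13.
Track B = 64, 57, 50, 43: arithmetic, step −7.
Track C = 28, 36, 45, 55: triangular numbers n(n+1)/2 for n = 7, 8, ….
Position 14 falls in track B as its term 5, giving 36.
Position 15 → track C, term 5 = 66.

36, 66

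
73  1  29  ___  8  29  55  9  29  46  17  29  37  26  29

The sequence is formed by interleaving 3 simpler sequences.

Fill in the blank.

64

The terms cycle through 3 interleaved subsequences.
Track A: 73, ?, 55, 46, 37. Linear: a_n = 82 − 9·n.
Track B: 1, 8, 9, 17, 26. A Fibonacci-like recurrence a_n = a_{n-1} + a_{n-2}.
Track C: 29, 29, 29, 29, 29. Constant 29.
Filling track A at index 2 by its rule yields 64.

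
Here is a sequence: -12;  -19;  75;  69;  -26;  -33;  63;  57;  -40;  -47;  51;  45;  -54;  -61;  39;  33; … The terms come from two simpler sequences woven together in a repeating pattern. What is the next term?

Reading positions in blocks of 4 reveals the pattern AABB — 2 tracks woven together.
Track A: -12, -19, -26, -33, -40, -47, -54, -61. Arithmetic with common difference −7.
Track B: 75, 69, 63, 57, 51, 45, 39, 33. Subtracting 6 each time.
Position 17 falls in track A as its term 9, giving -68.

-68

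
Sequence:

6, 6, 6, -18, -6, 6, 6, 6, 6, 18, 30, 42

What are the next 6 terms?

Reading positions in blocks of 6 reveals the pattern AAABBB — 2 tracks woven together.
Track A: 6, 6, 6, 6, 6, 6 — constant 6.
Track B: -18, -6, 6, 18, 30, 42 — linear: a_n = -30 + 12·n.
Position 13 falls in track A as its term 7, giving 6.
Position 14 falls in track A as its term 8, giving 6.
Position 15 → track A, term 9 = 6.
The 16th slot belongs to track B; its 7th term is 54.
The 17th slot belongs to track B; its 8th term is 66.
Term 18 comes from track B (its 9th entry): 78.

6, 6, 6, 54, 66, 78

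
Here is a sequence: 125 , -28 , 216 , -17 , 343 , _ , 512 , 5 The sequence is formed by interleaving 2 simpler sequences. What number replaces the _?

Positions 1, 3, 5, … form one subsequence and positions 2, 4, 6, … form another.
Stream A: 125, 216, 343, 512 (perfect cubes starting at 5³).
Stream B: -28, -17, ?, 5 (arithmetic, step +11).
Stream B's pattern makes the blank -6.

-6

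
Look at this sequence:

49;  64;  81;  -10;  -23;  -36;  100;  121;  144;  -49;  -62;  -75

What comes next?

Reading positions in blocks of 6 reveals the pattern AAABBB — 2 tracks woven together.
Track A: 49, 64, 81, 100, 121, 144. The squares 7², 8², 9², ….
Track B: -10, -23, -36, -49, -62, -75. Subtracting 13 each time.
The 13th slot belongs to track A; its 7th term is 169.

169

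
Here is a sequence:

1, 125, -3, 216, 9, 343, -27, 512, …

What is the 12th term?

The terms cycle through 2 interleaved subsequences.
Track A: 1, -3, 9, -27 — geometric, ×-3 each step.
Track B: 125, 216, 343, 512 — consecutive cubes n³ from n = 5.
Position 12 → track B, term 6 = 1000.

1000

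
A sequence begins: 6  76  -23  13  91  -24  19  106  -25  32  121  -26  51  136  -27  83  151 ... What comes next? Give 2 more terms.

The terms cycle through 3 interleaved subsequences.
Track A: 6, 13, 19, 32, 51, 83. Each term equals the sum of the previous two.
Track B: 76, 91, 106, 121, 136, 151. Linear: a_n = 61 + 15·n.
Track C: -23, -24, -25, -26, -27. Subtracting 1 each time.
The 18th slot belongs to track C; its 6th term is -28.
Position 19 falls in track A as its term 7, giving 134.

-28, 134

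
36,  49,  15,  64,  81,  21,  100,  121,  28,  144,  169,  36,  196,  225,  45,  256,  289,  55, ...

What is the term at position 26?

The slot pattern repeats as AAB (period 3), so there are 2 interleaved tracks.
Subsequence A is 36, 49, 64, 81, 100, 121, 144, 169, 196, 225, 256, 289, which is perfect squares starting at 6².
Subsequence B is 15, 21, 28, 36, 45, 55, which is the triangular numbers T_5, T_6, ….
The 26th slot belongs to subsequence A; its 18th term is 529.

529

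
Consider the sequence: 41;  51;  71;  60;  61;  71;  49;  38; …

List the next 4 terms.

81, 91, 27, 16

Reading positions in blocks of 4 reveals the pattern AABB — 2 tracks woven together.
Track A: 41, 51, 61, 71 — linear: a_n = 31 + 10·n.
Track B: 71, 60, 49, 38 — arithmetic with common difference −11.
The 9th slot belongs to track A; its 5th term is 81.
The 10th slot belongs to track A; its 6th term is 91.
Position 11 falls in track B as its term 5, giving 27.
Term 12 comes from track B (its 6th entry): 16.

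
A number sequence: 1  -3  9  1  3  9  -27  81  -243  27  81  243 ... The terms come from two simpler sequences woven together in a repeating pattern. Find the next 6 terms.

729, -2187, 6561, 729, 2187, 6561

Positions follow the repeating pattern AAABBB; grouping by letter gives 2 tracks.
Track A: 1, -3, 9, -27, 81, -243 — geometric with ratio -3.
Track B: 1, 3, 9, 27, 81, 243 — powers 3^0, 3^1, 3^2, ….
Term 13 comes from track A (its 7th entry): 729.
Position 14 falls in track A as its term 8, giving -2187.
The 15th slot belongs to track A; its 9th term is 6561.
Term 16 comes from track B (its 7th entry): 729.
The 17th slot belongs to track B; its 8th term is 2187.
Term 18 comes from track B (its 9th entry): 6561.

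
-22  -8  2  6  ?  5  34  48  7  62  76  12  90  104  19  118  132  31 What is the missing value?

20

The slot pattern repeats as AAB (period 3), so there are 2 interleaved tracks.
Track A is -22, -8, 6, ?, 34, 48, 62, 76, 90, 104, 118, 132, which is adding 14 each time.
Track B is 2, 5, 7, 12, 19, 31, which is Fibonacci-style (each term is the sum of the two before it).
Track A's pattern makes the blank 20.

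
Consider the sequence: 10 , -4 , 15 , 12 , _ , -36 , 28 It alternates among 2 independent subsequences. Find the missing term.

Odd-indexed and even-indexed terms follow separate rules.
Subsequence A is 10, 15, ?, 28, which is triangular numbers starting at T_4.
Subsequence B is -4, 12, -36, which is geometric, ×-3 each step.
So the missing entry in subsequence A is 21.

21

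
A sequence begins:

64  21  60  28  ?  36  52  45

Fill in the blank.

56

Taking every 2nd term gives 2 separate tracks.
Track A: 64, 60, ?, 52 (subtracting 4 each time).
Track B: 21, 28, 36, 45 (triangular numbers starting at T_6).
Filling track A at index 3 by its rule yields 56.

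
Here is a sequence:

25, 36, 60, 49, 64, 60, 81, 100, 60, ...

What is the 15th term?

60

Positions follow the repeating pattern AAB; grouping by letter gives 2 tracks.
Track A = 25, 36, 49, 64, 81, 100: perfect squares starting at 5².
Track B = 60, 60, 60: constant 60.
Position 15 falls in track B as its term 5, giving 60.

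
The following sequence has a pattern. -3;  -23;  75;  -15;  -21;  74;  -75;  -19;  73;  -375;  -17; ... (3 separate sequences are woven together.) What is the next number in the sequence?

72

Split by position mod 3 into 3 tracks.
Track A = -3, -15, -75, -375: geometric with ratio 5.
Track B = -23, -21, -19, -17: arithmetic with common difference +2.
Track C = 75, 74, 73: linear: a_n = 76 − n.
Position 12 falls in track C as its term 4, giving 72.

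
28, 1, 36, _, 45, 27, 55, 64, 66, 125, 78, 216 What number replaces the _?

8

Split by position mod 2 into 2 tracks.
Stream A: 28, 36, 45, 55, 66, 78. Triangular numbers starting at T_7.
Stream B: 1, ?, 27, 64, 125, 216. Consecutive cubes n³ from n = 1.
Filling stream B at index 2 by its rule yields 8.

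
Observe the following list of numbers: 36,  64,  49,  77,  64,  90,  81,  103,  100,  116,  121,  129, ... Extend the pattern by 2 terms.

Split by position mod 2 into 2 tracks.
Track A: 36, 49, 64, 81, 100, 121. Consecutive squares n² from n = 6.
Track B: 64, 77, 90, 103, 116, 129. Linear: a_n = 51 + 13·n.
The 13th slot belongs to track A; its 7th term is 144.
Position 14 → track B, term 7 = 142.

144, 142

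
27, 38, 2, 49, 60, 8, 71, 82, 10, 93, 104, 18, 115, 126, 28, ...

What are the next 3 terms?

137, 148, 46

Reading positions in blocks of 3 reveals the pattern AAB — 2 tracks woven together.
Stream A: 27, 38, 49, 60, 71, 82, 93, 104, 115, 126. Arithmetic, step +11.
Stream B: 2, 8, 10, 18, 28. Fibonacci-style (each term is the sum of the two before it).
Term 16 comes from stream A (its 11th entry): 137.
Term 17 comes from stream A (its 12th entry): 148.
The 18th slot belongs to stream B; its 6th term is 46.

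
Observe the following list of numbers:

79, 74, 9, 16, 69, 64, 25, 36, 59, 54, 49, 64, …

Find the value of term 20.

144

The slot pattern repeats as AABB (period 4), so there are 2 interleaved tracks.
Track A: 79, 74, 69, 64, 59, 54 — arithmetic, step −5.
Track B: 9, 16, 25, 36, 49, 64 — consecutive squares n² from n = 3.
Position 20 falls in track B as its term 10, giving 144.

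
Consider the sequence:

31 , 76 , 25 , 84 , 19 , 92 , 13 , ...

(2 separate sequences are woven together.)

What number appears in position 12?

116

Split by position mod 2 into 2 tracks.
Stream A is 31, 25, 19, 13, which is subtracting 6 each time.
Stream B is 76, 84, 92, which is arithmetic, step +8.
Position 12 → stream B, term 6 = 116.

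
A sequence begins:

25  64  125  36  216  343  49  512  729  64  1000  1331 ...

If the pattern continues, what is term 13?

81

Positions follow the repeating pattern ABB; grouping by letter gives 2 tracks.
Track A: 25, 36, 49, 64. Consecutive squares n² from n = 5.
Track B: 64, 125, 216, 343, 512, 729, 1000, 1331. Consecutive cubes n³ from n = 4.
Position 13 → track A, term 5 = 81.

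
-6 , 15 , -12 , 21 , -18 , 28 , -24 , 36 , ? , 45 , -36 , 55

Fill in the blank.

-30

The terms cycle through 2 interleaved subsequences.
Subsequence A: -6, -12, -18, -24, ?, -36 — subtracting 6 each time.
Subsequence B: 15, 21, 28, 36, 45, 55 — the triangular numbers T_5, T_6, ….
So the missing entry in subsequence A is -30.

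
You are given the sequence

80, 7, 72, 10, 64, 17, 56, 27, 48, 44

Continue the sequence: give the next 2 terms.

40, 71

Split by position mod 2 into 2 tracks.
Track A: 80, 72, 64, 56, 48 (subtracting 8 each time).
Track B: 7, 10, 17, 27, 44 (each term equals the sum of the previous two).
Term 11 comes from track A (its 6th entry): 40.
Term 12 comes from track B (its 6th entry): 71.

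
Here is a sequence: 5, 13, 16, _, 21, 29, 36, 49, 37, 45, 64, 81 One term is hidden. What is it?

25

Positions follow the repeating pattern AABB; grouping by letter gives 2 tracks.
Stream A is 5, 13, 21, 29, 37, 45, which is adding 8 each time.
Stream B is 16, ?, 36, 49, 64, 81, which is perfect squares starting at 4².
Filling stream B at index 2 by its rule yields 25.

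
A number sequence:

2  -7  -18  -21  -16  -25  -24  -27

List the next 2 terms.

The slot pattern repeats as AABB (period 4), so there are 2 interleaved tracks.
Track A: 2, -7, -16, -25 (subtracting 9 each time).
Track B: -18, -21, -24, -27 (linear: a_n = -15 − 3·n).
Term 9 comes from track A (its 5th entry): -34.
Position 10 → track A, term 6 = -43.

-34, -43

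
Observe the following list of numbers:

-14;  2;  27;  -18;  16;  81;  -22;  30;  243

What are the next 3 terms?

Read the sequence 3 terms at a time; column i is its own pattern.
Track A = -14, -18, -22: linear: a_n = -10 − 4·n.
Track B = 2, 16, 30: arithmetic, step +14.
Track C = 27, 81, 243: successive powers of 3.
Position 10 falls in track A as its term 4, giving -26.
The 11th slot belongs to track B; its 4th term is 44.
The 12th slot belongs to track C; its 4th term is 729.

-26, 44, 729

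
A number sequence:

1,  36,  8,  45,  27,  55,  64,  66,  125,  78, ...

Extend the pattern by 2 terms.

216, 91

The terms cycle through 2 interleaved subsequences.
Track A = 1, 8, 27, 64, 125: the cubes 1³, 2³, 3³, ….
Track B = 36, 45, 55, 66, 78: triangular numbers n(n+1)/2 for n = 8, 9, ….
The 11th slot belongs to track A; its 6th term is 216.
Position 12 falls in track B as its term 6, giving 91.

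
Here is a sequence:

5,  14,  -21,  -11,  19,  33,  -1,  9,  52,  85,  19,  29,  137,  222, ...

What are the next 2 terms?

Positions follow the repeating pattern AABB; grouping by letter gives 2 tracks.
Stream A: 5, 14, 19, 33, 52, 85, 137, 222. Each term equals the sum of the previous two.
Stream B: -21, -11, -1, 9, 19, 29. Arithmetic with common difference +10.
Position 15 falls in stream B as its term 7, giving 39.
Term 16 comes from stream B (its 8th entry): 49.

39, 49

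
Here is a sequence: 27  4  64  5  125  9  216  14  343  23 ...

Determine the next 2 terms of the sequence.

The terms cycle through 2 interleaved subsequences.
Subsequence A: 27, 64, 125, 216, 343 (consecutive cubes n³ from n = 3).
Subsequence B: 4, 5, 9, 14, 23 (Fibonacci-style (each term is the sum of the two before it)).
Position 11 → subsequence A, term 6 = 512.
Term 12 comes from subsequence B (its 6th entry): 37.

512, 37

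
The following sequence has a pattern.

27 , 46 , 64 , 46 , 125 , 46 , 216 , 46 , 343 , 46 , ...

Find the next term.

512

Taking every 2nd term gives 2 separate tracks.
Stream A = 27, 64, 125, 216, 343: the cubes 3³, 4³, 5³, ….
Stream B = 46, 46, 46, 46, 46: constant 46.
The 11th slot belongs to stream A; its 6th term is 512.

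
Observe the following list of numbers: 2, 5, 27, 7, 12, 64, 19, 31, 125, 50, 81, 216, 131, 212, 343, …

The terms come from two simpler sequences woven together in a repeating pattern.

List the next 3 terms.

Positions follow the repeating pattern AAB; grouping by letter gives 2 tracks.
Track A: 2, 5, 7, 12, 19, 31, 50, 81, 131, 212 — a Fibonacci-like recurrence a_n = a_{n-1} + a_{n-2}.
Track B: 27, 64, 125, 216, 343 — the cubes 3³, 4³, 5³, ….
The 16th slot belongs to track A; its 11th term is 343.
The 17th slot belongs to track A; its 12th term is 555.
Position 18 falls in track B as its term 6, giving 512.

343, 555, 512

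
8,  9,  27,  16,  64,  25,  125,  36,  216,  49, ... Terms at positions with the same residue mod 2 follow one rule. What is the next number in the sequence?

343

The terms cycle through 2 interleaved subsequences.
Subsequence A: 8, 27, 64, 125, 216 — perfect cubes starting at 2³.
Subsequence B: 9, 16, 25, 36, 49 — perfect squares starting at 3².
Position 11 falls in subsequence A as its term 6, giving 343.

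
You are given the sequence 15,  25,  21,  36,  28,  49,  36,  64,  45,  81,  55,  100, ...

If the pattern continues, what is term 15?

78

The terms cycle through 2 interleaved subsequences.
Subsequence A: 15, 21, 28, 36, 45, 55 — the triangular numbers T_5, T_6, ….
Subsequence B: 25, 36, 49, 64, 81, 100 — consecutive squares n² from n = 5.
Term 15 comes from subsequence A (its 8th entry): 78.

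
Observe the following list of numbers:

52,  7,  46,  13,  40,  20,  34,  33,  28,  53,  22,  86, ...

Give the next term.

16

Taking every 2nd term gives 2 separate tracks.
Track A: 52, 46, 40, 34, 28, 22. Linear: a_n = 58 − 6·n.
Track B: 7, 13, 20, 33, 53, 86. A Fibonacci-like recurrence a_n = a_{n-1} + a_{n-2}.
Position 13 → track A, term 7 = 16.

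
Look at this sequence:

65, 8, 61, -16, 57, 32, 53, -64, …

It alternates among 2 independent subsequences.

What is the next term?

49

The terms cycle through 2 interleaved subsequences.
Track A: 65, 61, 57, 53 (arithmetic, step −4).
Track B: 8, -16, 32, -64 (geometric, ×-2 each step).
Position 9 falls in track A as its term 5, giving 49.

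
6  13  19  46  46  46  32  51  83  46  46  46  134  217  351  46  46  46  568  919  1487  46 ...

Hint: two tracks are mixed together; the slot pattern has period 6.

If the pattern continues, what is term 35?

46

The slot pattern repeats as AAABBB (period 6), so there are 2 interleaved tracks.
Track A is 6, 13, 19, 32, 51, 83, 134, 217, 351, 568, 919, 1487, which is Fibonacci-style (each term is the sum of the two before it).
Track B is 46, 46, 46, 46, 46, 46, 46, 46, 46, 46, which is constant 46.
Term 35 comes from track B (its 17th entry): 46.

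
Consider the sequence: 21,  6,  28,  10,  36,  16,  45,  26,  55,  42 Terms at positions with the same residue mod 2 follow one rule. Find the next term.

Taking every 2nd term gives 2 separate tracks.
Stream A is 21, 28, 36, 45, 55, which is triangular numbers n(n+1)/2 for n = 6, 7, ….
Stream B is 6, 10, 16, 26, 42, which is Fibonacci-style (each term is the sum of the two before it).
Position 11 → stream A, term 6 = 66.

66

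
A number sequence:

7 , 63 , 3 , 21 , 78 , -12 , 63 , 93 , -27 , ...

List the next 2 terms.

Read the sequence 3 terms at a time; column i is its own pattern.
Stream A: 7, 21, 63 (geometric with ratio 3).
Stream B: 63, 78, 93 (adding 15 each time).
Stream C: 3, -12, -27 (subtracting 15 each time).
Position 10 falls in stream A as its term 4, giving 189.
Position 11 falls in stream B as its term 4, giving 108.

189, 108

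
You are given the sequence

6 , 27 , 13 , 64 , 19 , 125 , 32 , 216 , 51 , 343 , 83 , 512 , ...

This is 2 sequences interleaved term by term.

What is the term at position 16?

Positions 1, 3, 5, … form one subsequence and positions 2, 4, 6, … form another.
Subsequence A: 6, 13, 19, 32, 51, 83 (Fibonacci-style (each term is the sum of the two before it)).
Subsequence B: 27, 64, 125, 216, 343, 512 (perfect cubes starting at 3³).
Position 16 falls in subsequence B as its term 8, giving 1000.

1000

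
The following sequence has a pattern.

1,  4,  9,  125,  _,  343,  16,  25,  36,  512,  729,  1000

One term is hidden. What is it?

Positions follow the repeating pattern AAABBB; grouping by letter gives 2 tracks.
Track A: 1, 4, 9, 16, 25, 36 — the squares 1², 2², 3², ….
Track B: 125, ?, 343, 512, 729, 1000 — consecutive cubes n³ from n = 5.
So the missing entry in track B is 216.

216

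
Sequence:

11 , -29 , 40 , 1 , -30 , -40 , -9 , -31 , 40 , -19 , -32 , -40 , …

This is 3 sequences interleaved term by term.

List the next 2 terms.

The terms cycle through 3 interleaved subsequences.
Track A: 11, 1, -9, -19 — subtracting 10 each time.
Track B: -29, -30, -31, -32 — arithmetic with common difference −1.
Track C: 40, -40, 40, -40 — alternating ±40.
Term 13 comes from track A (its 5th entry): -29.
Position 14 falls in track B as its term 5, giving -33.

-29, -33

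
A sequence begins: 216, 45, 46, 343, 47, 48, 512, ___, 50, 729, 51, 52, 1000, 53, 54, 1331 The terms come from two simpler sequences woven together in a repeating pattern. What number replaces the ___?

49

Positions follow the repeating pattern ABB; grouping by letter gives 2 tracks.
Track A: 216, 343, 512, 729, 1000, 1331. The cubes 6³, 7³, 8³, ….
Track B: 45, 46, 47, 48, ?, 50, 51, 52, 53, 54. Arithmetic with common difference +1.
Filling track B at index 5 by its rule yields 49.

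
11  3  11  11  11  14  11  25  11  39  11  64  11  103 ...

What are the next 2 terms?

Split by position mod 2 into 2 tracks.
Subsequence A is 11, 11, 11, 11, 11, 11, 11, which is constant 11.
Subsequence B is 3, 11, 14, 25, 39, 64, 103, which is a Fibonacci-like recurrence a_n = a_{n-1} + a_{n-2}.
Term 15 comes from subsequence A (its 8th entry): 11.
The 16th slot belongs to subsequence B; its 8th term is 167.

11, 167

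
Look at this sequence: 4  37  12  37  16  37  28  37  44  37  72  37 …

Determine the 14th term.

Odd-indexed and even-indexed terms follow separate rules.
Track A: 4, 12, 16, 28, 44, 72. Fibonacci-style (each term is the sum of the two before it).
Track B: 37, 37, 37, 37, 37, 37. Always 37.
Position 14 → track B, term 7 = 37.

37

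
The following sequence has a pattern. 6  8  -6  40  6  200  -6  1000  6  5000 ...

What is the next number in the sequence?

-6

Positions 1, 3, 5, … form one subsequence and positions 2, 4, 6, … form another.
Track A: 6, -6, 6, -6, 6 (alternating ±6).
Track B: 8, 40, 200, 1000, 5000 (geometric, ×5 each step).
Position 11 → track A, term 6 = -6.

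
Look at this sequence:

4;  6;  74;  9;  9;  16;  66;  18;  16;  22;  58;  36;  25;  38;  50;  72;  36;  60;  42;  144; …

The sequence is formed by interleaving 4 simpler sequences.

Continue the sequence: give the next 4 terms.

49, 98, 34, 288

Split by position mod 4: positions 1, 5, 9, … form one track, and each other residue class forms its own.
Stream A: 4, 9, 16, 25, 36 (perfect squares starting at 2²).
Stream B: 6, 16, 22, 38, 60 (Fibonacci-style (each term is the sum of the two before it)).
Stream C: 74, 66, 58, 50, 42 (arithmetic, step −8).
Stream D: 9, 18, 36, 72, 144 (a geometric progression (common ratio 2)).
Position 21 falls in stream A as its term 6, giving 49.
The 22nd slot belongs to stream B; its 6th term is 98.
Term 23 comes from stream C (its 6th entry): 34.
The 24th slot belongs to stream D; its 6th term is 288.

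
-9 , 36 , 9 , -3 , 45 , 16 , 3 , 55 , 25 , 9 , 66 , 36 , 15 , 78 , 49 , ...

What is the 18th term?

The terms cycle through 3 interleaved subsequences.
Track A: -9, -3, 3, 9, 15 (linear: a_n = -15 + 6·n).
Track B: 36, 45, 55, 66, 78 (the triangular numbers T_8, T_9, …).
Track C: 9, 16, 25, 36, 49 (perfect squares starting at 3²).
Position 18 → track C, term 6 = 64.

64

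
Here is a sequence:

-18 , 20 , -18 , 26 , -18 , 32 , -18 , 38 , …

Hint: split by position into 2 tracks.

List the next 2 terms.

-18, 44

Taking every 2nd term gives 2 separate tracks.
Stream A: -18, -18, -18, -18. The constant sequence -18.
Stream B: 20, 26, 32, 38. Arithmetic, step +6.
The 9th slot belongs to stream A; its 5th term is -18.
The 10th slot belongs to stream B; its 5th term is 44.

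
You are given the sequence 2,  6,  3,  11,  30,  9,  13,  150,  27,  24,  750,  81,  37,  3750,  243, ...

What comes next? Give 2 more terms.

61, 18750

Taking every 3rd term gives 3 separate tracks.
Stream A = 2, 11, 13, 24, 37: each term equals the sum of the previous two.
Stream B = 6, 30, 150, 750, 3750: a geometric progression (common ratio 5).
Stream C = 3, 9, 27, 81, 243: powers 3^1, 3^2, 3^3, ….
Term 16 comes from stream A (its 6th entry): 61.
The 17th slot belongs to stream B; its 6th term is 18750.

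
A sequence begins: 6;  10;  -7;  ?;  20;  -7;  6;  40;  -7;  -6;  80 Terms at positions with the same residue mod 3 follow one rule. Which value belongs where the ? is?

-6

Taking every 3rd term gives 3 separate tracks.
Subsequence A is 6, ?, 6, -6, which is oscillating between 6 and -6.
Subsequence B is 10, 20, 40, 80, which is geometric, ×2 each step.
Subsequence C is -7, -7, -7, which is the constant sequence -7.
The gap is subsequence A's term 2; the rule gives -6.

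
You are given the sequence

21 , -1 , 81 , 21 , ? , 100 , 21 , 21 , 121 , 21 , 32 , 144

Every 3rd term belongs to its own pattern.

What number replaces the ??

10

The terms cycle through 3 interleaved subsequences.
Track A: 21, 21, 21, 21 (always 21).
Track B: -1, ?, 21, 32 (adding 11 each time).
Track C: 81, 100, 121, 144 (perfect squares starting at 9²).
Track B's pattern makes the blank 10.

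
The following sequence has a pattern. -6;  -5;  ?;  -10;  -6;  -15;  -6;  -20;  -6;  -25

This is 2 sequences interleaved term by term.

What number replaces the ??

The terms cycle through 2 interleaved subsequences.
Subsequence A is -6, ?, -6, -6, -6, which is the constant sequence -6.
Subsequence B is -5, -10, -15, -20, -25, which is subtracting 5 each time.
So the missing entry in subsequence A is -6.

-6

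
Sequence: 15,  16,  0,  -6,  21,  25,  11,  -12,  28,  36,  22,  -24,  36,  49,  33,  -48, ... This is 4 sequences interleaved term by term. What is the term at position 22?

Split by position mod 4 into 4 tracks.
Subsequence A: 15, 21, 28, 36 (the triangular numbers T_5, T_6, …).
Subsequence B: 16, 25, 36, 49 (perfect squares starting at 4²).
Subsequence C: 0, 11, 22, 33 (linear: a_n = -11 + 11·n).
Subsequence D: -6, -12, -24, -48 (geometric with ratio 2).
The 22nd slot belongs to subsequence B; its 6th term is 81.

81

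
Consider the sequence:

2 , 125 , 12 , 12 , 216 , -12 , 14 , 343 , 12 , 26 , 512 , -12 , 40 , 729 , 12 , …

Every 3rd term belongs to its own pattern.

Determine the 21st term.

12

Taking every 3rd term gives 3 separate tracks.
Track A: 2, 12, 14, 26, 40 — a Fibonacci-like recurrence a_n = a_{n-1} + a_{n-2}.
Track B: 125, 216, 343, 512, 729 — perfect cubes starting at 5³.
Track C: 12, -12, 12, -12, 12 — alternating ±12.
The 21st slot belongs to track C; its 7th term is 12.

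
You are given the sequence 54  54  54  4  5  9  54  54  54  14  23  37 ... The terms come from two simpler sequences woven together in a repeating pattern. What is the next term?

Positions follow the repeating pattern AAABBB; grouping by letter gives 2 tracks.
Track A: 54, 54, 54, 54, 54, 54. The constant sequence 54.
Track B: 4, 5, 9, 14, 23, 37. Fibonacci-style (each term is the sum of the two before it).
Position 13 falls in track A as its term 7, giving 54.

54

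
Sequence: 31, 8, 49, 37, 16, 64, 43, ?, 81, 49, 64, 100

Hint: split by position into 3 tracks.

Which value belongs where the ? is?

32

Read the sequence 3 terms at a time; column i is its own pattern.
Stream A: 31, 37, 43, 49. Linear: a_n = 25 + 6·n.
Stream B: 8, 16, ?, 64. Geometric, ×2 each step.
Stream C: 49, 64, 81, 100. The squares 7², 8², 9², ….
Filling stream B at index 3 by its rule yields 32.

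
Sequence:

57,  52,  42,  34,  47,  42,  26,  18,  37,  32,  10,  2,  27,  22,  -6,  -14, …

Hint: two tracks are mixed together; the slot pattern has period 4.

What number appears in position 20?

Positions follow the repeating pattern AABB; grouping by letter gives 2 tracks.
Subsequence A = 57, 52, 47, 42, 37, 32, 27, 22: subtracting 5 each time.
Subsequence B = 42, 34, 26, 18, 10, 2, -6, -14: subtracting 8 each time.
The 20th slot belongs to subsequence B; its 10th term is -30.

-30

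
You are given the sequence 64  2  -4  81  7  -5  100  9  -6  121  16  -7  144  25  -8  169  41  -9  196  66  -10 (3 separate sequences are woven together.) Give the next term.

Read the sequence 3 terms at a time; column i is its own pattern.
Subsequence A: 64, 81, 100, 121, 144, 169, 196. Perfect squares starting at 8².
Subsequence B: 2, 7, 9, 16, 25, 41, 66. Fibonacci-style (each term is the sum of the two before it).
Subsequence C: -4, -5, -6, -7, -8, -9, -10. Arithmetic with common difference −1.
Position 22 → subsequence A, term 8 = 225.

225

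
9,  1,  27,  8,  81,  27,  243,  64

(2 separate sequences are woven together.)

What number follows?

Odd-indexed and even-indexed terms follow separate rules.
Track A: 9, 27, 81, 243 — successive powers of 3.
Track B: 1, 8, 27, 64 — perfect cubes starting at 1³.
The 9th slot belongs to track A; its 5th term is 729.

729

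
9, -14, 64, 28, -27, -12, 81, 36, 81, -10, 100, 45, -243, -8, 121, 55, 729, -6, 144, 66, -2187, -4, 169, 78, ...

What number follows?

The terms cycle through 4 interleaved subsequences.
Track A = 9, -27, 81, -243, 729, -2187: a geometric progression (common ratio -3).
Track B = -14, -12, -10, -8, -6, -4: linear: a_n = -16 + 2·n.
Track C = 64, 81, 100, 121, 144, 169: the squares 8², 9², 10², ….
Track D = 28, 36, 45, 55, 66, 78: triangular numbers n(n+1)/2 for n = 7, 8, ….
The 25th slot belongs to track A; its 7th term is 6561.

6561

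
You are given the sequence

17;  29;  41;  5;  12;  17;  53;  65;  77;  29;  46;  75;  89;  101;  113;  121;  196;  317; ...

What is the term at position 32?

209

The slot pattern repeats as AAABBB (period 6), so there are 2 interleaved tracks.
Subsequence A = 17, 29, 41, 53, 65, 77, 89, 101, 113: arithmetic, step +12.
Subsequence B = 5, 12, 17, 29, 46, 75, 121, 196, 317: Fibonacci-style (each term is the sum of the two before it).
Term 32 comes from subsequence A (its 17th entry): 209.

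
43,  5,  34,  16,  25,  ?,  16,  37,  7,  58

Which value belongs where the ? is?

21

The terms cycle through 2 interleaved subsequences.
Subsequence A: 43, 34, 25, 16, 7. Linear: a_n = 52 − 9·n.
Subsequence B: 5, 16, ?, 37, 58. A Fibonacci-like recurrence a_n = a_{n-1} + a_{n-2}.
So the missing entry in subsequence B is 21.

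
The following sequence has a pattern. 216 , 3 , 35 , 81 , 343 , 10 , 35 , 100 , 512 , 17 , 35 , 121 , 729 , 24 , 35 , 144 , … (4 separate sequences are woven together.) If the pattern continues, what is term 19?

Taking every 4th term gives 4 separate tracks.
Subsequence A: 216, 343, 512, 729 — consecutive cubes n³ from n = 6.
Subsequence B: 3, 10, 17, 24 — arithmetic, step +7.
Subsequence C: 35, 35, 35, 35 — the constant sequence 35.
Subsequence D: 81, 100, 121, 144 — perfect squares starting at 9².
Position 19 falls in subsequence C as its term 5, giving 35.

35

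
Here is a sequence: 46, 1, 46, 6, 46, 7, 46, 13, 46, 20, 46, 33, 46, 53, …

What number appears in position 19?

46

Split by position mod 2 into 2 tracks.
Track A is 46, 46, 46, 46, 46, 46, 46, which is always 46.
Track B is 1, 6, 7, 13, 20, 33, 53, which is each term equals the sum of the previous two.
Term 19 comes from track A (its 10th entry): 46.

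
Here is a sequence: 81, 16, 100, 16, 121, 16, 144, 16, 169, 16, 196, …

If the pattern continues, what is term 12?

Positions 1, 3, 5, … form one subsequence and positions 2, 4, 6, … form another.
Subsequence A = 81, 100, 121, 144, 169, 196: consecutive squares n² from n = 9.
Subsequence B = 16, 16, 16, 16, 16: constant 16.
Position 12 → subsequence B, term 6 = 16.

16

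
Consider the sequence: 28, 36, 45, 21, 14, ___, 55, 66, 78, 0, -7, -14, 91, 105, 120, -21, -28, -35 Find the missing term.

Positions follow the repeating pattern AAABBB; grouping by letter gives 2 tracks.
Stream A: 28, 36, 45, 55, 66, 78, 91, 105, 120 (triangular numbers starting at T_7).
Stream B: 21, 14, ?, 0, -7, -14, -21, -28, -35 (subtracting 7 each time).
The gap is stream B's term 3; the rule gives 7.

7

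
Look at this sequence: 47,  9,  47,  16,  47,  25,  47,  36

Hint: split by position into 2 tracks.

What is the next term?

47

Taking every 2nd term gives 2 separate tracks.
Subsequence A: 47, 47, 47, 47 — always 47.
Subsequence B: 9, 16, 25, 36 — consecutive squares n² from n = 3.
Position 9 → subsequence A, term 5 = 47.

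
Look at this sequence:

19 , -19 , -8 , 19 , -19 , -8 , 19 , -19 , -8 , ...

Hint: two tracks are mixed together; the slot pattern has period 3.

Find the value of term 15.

-8

Positions follow the repeating pattern AAB; grouping by letter gives 2 tracks.
Track A: 19, -19, 19, -19, 19, -19. Oscillating between 19 and -19.
Track B: -8, -8, -8. Always -8.
Position 15 falls in track B as its term 5, giving -8.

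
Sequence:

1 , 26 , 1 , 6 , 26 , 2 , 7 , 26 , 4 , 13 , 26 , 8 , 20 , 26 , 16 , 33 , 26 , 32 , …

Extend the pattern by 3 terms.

53, 26, 64

The terms cycle through 3 interleaved subsequences.
Subsequence A = 1, 6, 7, 13, 20, 33: Fibonacci-style (each term is the sum of the two before it).
Subsequence B = 26, 26, 26, 26, 26, 26: the constant sequence 26.
Subsequence C = 1, 2, 4, 8, 16, 32: powers of 2.
Position 19 falls in subsequence A as its term 7, giving 53.
Position 20 falls in subsequence B as its term 7, giving 26.
The 21st slot belongs to subsequence C; its 7th term is 64.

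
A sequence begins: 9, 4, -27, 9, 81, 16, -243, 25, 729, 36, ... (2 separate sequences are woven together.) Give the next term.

The terms cycle through 2 interleaved subsequences.
Subsequence A: 9, -27, 81, -243, 729. Geometric, ×-3 each step.
Subsequence B: 4, 9, 16, 25, 36. Perfect squares starting at 2².
Position 11 falls in subsequence A as its term 6, giving -2187.

-2187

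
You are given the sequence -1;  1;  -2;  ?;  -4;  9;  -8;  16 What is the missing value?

Split by position mod 2 into 2 tracks.
Track A: -1, -2, -4, -8 (geometric, ×2 each step).
Track B: 1, ?, 9, 16 (the squares 1², 2², 3², …).
So the missing entry in track B is 4.

4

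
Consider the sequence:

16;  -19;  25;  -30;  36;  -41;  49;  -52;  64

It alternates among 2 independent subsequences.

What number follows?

-63

The terms cycle through 2 interleaved subsequences.
Track A: 16, 25, 36, 49, 64 — the squares 4², 5², 6², ….
Track B: -19, -30, -41, -52 — linear: a_n = -8 − 11·n.
Position 10 → track B, term 5 = -63.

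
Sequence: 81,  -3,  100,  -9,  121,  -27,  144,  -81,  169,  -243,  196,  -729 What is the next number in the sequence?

225

Odd-indexed and even-indexed terms follow separate rules.
Subsequence A = 81, 100, 121, 144, 169, 196: perfect squares starting at 9².
Subsequence B = -3, -9, -27, -81, -243, -729: geometric with ratio 3.
The 13th slot belongs to subsequence A; its 7th term is 225.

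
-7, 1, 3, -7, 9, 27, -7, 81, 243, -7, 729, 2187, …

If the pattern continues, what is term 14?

6561

Reading positions in blocks of 3 reveals the pattern ABB — 2 tracks woven together.
Stream A = -7, -7, -7, -7: the constant sequence -7.
Stream B = 1, 3, 9, 27, 81, 243, 729, 2187: successive powers of 3.
Term 14 comes from stream B (its 9th entry): 6561.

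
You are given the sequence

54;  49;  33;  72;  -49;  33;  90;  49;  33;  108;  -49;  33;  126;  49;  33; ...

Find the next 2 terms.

144, -49

Split by position mod 3 into 3 tracks.
Track A: 54, 72, 90, 108, 126 (linear: a_n = 36 + 18·n).
Track B: 49, -49, 49, -49, 49 (the oscillation 49·(−1)^(n+1)).
Track C: 33, 33, 33, 33, 33 (always 33).
Position 16 → track A, term 6 = 144.
Term 17 comes from track B (its 6th entry): -49.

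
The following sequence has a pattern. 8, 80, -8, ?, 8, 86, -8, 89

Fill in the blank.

The terms cycle through 2 interleaved subsequences.
Subsequence A: 8, -8, 8, -8. The oscillation 8·(−1)^(n+1).
Subsequence B: 80, ?, 86, 89. Arithmetic, step +3.
So the missing entry in subsequence B is 83.

83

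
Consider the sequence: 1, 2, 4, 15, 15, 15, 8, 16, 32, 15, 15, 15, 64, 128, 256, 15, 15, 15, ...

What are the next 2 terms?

Positions follow the repeating pattern AAABBB; grouping by letter gives 2 tracks.
Track A is 1, 2, 4, 8, 16, 32, 64, 128, 256, which is powers 2^0, 2^1, 2^2, ….
Track B is 15, 15, 15, 15, 15, 15, 15, 15, 15, which is always 15.
Position 19 → track A, term 10 = 512.
Term 20 comes from track A (its 11th entry): 1024.

512, 1024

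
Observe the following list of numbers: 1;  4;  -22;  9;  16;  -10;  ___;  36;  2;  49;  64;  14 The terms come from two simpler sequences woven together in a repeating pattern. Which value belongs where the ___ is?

Positions follow the repeating pattern AAB; grouping by letter gives 2 tracks.
Subsequence A: 1, 4, 9, 16, ?, 36, 49, 64 — the squares 1², 2², 3², ….
Subsequence B: -22, -10, 2, 14 — arithmetic, step +12.
So the missing entry in subsequence A is 25.

25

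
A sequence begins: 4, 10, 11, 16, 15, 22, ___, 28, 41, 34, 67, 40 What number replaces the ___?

26

Taking every 2nd term gives 2 separate tracks.
Track A = 4, 11, 15, ?, 41, 67: each term equals the sum of the previous two.
Track B = 10, 16, 22, 28, 34, 40: linear: a_n = 4 + 6·n.
Filling track A at index 4 by its rule yields 26.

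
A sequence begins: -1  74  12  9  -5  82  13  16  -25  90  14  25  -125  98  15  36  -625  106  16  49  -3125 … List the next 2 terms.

Split by position mod 4 into 4 tracks.
Subsequence A: -1, -5, -25, -125, -625, -3125 (geometric with ratio 5).
Subsequence B: 74, 82, 90, 98, 106 (linear: a_n = 66 + 8·n).
Subsequence C: 12, 13, 14, 15, 16 (arithmetic, step +1).
Subsequence D: 9, 16, 25, 36, 49 (the squares 3², 4², 5², …).
Position 22 → subsequence B, term 6 = 114.
Position 23 → subsequence C, term 6 = 17.

114, 17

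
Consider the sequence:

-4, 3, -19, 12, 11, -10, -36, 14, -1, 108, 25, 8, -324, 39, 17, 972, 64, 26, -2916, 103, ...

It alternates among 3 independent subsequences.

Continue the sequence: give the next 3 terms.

The terms cycle through 3 interleaved subsequences.
Track A = -4, 12, -36, 108, -324, 972, -2916: geometric with ratio -3.
Track B = 3, 11, 14, 25, 39, 64, 103: each term equals the sum of the previous two.
Track C = -19, -10, -1, 8, 17, 26: arithmetic with common difference +9.
The 21st slot belongs to track C; its 7th term is 35.
The 22nd slot belongs to track A; its 8th term is 8748.
The 23rd slot belongs to track B; its 8th term is 167.

35, 8748, 167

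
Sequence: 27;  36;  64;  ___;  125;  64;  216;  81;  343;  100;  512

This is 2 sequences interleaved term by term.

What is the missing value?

49

The terms cycle through 2 interleaved subsequences.
Stream A: 27, 64, 125, 216, 343, 512 (perfect cubes starting at 3³).
Stream B: 36, ?, 64, 81, 100 (perfect squares starting at 6²).
The gap is stream B's term 2; the rule gives 49.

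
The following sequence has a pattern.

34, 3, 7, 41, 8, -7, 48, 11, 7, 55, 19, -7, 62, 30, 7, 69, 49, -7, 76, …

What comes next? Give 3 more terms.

The terms cycle through 3 interleaved subsequences.
Stream A is 34, 41, 48, 55, 62, 69, 76, which is linear: a_n = 27 + 7·n.
Stream B is 3, 8, 11, 19, 30, 49, which is a Fibonacci-like recurrence a_n = a_{n-1} + a_{n-2}.
Stream C is 7, -7, 7, -7, 7, -7, which is alternating ±7.
Term 20 comes from stream B (its 7th entry): 79.
Position 21 falls in stream C as its term 7, giving 7.
The 22nd slot belongs to stream A; its 8th term is 83.

79, 7, 83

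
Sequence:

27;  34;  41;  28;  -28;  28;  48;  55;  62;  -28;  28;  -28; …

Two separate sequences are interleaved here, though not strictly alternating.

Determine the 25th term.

Reading positions in blocks of 6 reveals the pattern AAABBB — 2 tracks woven together.
Track A: 27, 34, 41, 48, 55, 62 — adding 7 each time.
Track B: 28, -28, 28, -28, 28, -28 — the oscillation 28·(−1)^(n+1).
Position 25 falls in track A as its term 13, giving 111.

111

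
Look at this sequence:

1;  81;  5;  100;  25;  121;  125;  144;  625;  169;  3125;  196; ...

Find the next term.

The terms cycle through 2 interleaved subsequences.
Track A: 1, 5, 25, 125, 625, 3125. Powers 5^0, 5^1, 5^2, ….
Track B: 81, 100, 121, 144, 169, 196. Perfect squares starting at 9².
The 13th slot belongs to track A; its 7th term is 15625.

15625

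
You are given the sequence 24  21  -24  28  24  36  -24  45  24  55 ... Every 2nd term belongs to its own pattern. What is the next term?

Positions 1, 3, 5, … form one subsequence and positions 2, 4, 6, … form another.
Track A: 24, -24, 24, -24, 24. Alternating ±24.
Track B: 21, 28, 36, 45, 55. Triangular numbers starting at T_6.
The 11th slot belongs to track A; its 6th term is -24.

-24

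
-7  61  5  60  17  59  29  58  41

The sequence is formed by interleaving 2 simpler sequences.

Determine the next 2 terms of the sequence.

57, 53

Split by position mod 2 into 2 tracks.
Track A is -7, 5, 17, 29, 41, which is linear: a_n = -19 + 12·n.
Track B is 61, 60, 59, 58, which is linear: a_n = 62 − n.
Position 10 → track B, term 5 = 57.
Term 11 comes from track A (its 6th entry): 53.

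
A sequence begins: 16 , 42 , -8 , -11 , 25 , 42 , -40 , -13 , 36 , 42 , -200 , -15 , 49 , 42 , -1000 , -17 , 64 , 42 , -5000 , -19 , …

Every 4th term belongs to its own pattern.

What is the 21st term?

Split by position mod 4: positions 1, 5, 9, … form one track, and each other residue class forms its own.
Track A is 16, 25, 36, 49, 64, which is the squares 4², 5², 6², ….
Track B is 42, 42, 42, 42, 42, which is the constant sequence 42.
Track C is -8, -40, -200, -1000, -5000, which is geometric, ×5 each step.
Track D is -11, -13, -15, -17, -19, which is arithmetic with common difference −2.
Term 21 comes from track A (its 6th entry): 81.

81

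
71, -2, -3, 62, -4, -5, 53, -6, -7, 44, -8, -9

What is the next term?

35

The slot pattern repeats as ABB (period 3), so there are 2 interleaved tracks.
Track A: 71, 62, 53, 44 — arithmetic, step −9.
Track B: -2, -3, -4, -5, -6, -7, -8, -9 — subtracting 1 each time.
The 13th slot belongs to track A; its 5th term is 35.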